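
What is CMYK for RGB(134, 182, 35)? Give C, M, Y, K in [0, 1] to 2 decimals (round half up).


R'=134/255≈0.5255, G'=182/255≈0.7137, B'=35/255≈0.1373
K = 1 - max(R',G',B') = 1 - 182/255 = 73/255 = 0.28627… → 0.29
(1-R'-K)/(1-K) simplifies to (max-R)/max with max = 182:
C = (182-134)/182 = 48/182 = 0.26373… → 0.26
M = (182-182)/182 = 0/182 = 0 → 0.00
Y = (182-35)/182 = 147/182 = 0.80769… → 0.81
= CMYK(0.26, 0.00, 0.81, 0.29)


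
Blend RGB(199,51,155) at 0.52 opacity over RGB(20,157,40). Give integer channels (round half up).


C = α×F + (1-α)×B, with 1-α = 0.48
R: 0.52×199 + 0.48×20 = 103.48 + 9.60 = 113.08 → 113
G: 0.52×51 + 0.48×157 = 26.52 + 75.36 = 101.88 → 102
B: 0.52×155 + 0.48×40 = 80.60 + 19.20 = 99.80 → 100
= RGB(113, 102, 100)


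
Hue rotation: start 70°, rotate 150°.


New hue = (H + rotation) mod 360
New hue = (70 + 150) mod 360
= 220 mod 360
= 220°


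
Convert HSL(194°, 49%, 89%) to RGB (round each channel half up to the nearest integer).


H=194°, S=0.49, L=0.89
C = (1-|2L-1|)×S = (1-|0.78|)×0.49 = 0.1078
H' = H/60 = 194/60 ≈ 3.2333; X = C×(1-|H' mod 2 - 1|) ≈ 0.0826
m = L - C/2 = 0.89 - 0.0539 = 0.8361
Sector ⌊H'⌋ = 3 → (R',G',B') = (0.0, ≈0.0826, 0.1078)
RGB = ((R'+m)×255, (G'+m)×255, (B'+m)×255) = (213.2055, 234.2804, 240.6945)
Round half up → RGB(213, 234, 241)


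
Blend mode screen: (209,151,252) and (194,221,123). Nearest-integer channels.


Screen: C = 255 - (255-A)×(255-B)/255, rounded to nearest integer
R: 255 - (255-209)×(255-194)/255 = 255 - 2806/255 ≈ 255 - 11.004 = 243.996 → 244
G: 255 - (255-151)×(255-221)/255 = 255 - 3536/255 ≈ 255 - 13.867 = 241.133 → 241
B: 255 - (255-252)×(255-123)/255 = 255 - 396/255 ≈ 255 - 1.553 = 253.447 → 253
= RGB(244, 241, 253)


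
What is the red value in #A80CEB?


Color: #A80CEB
R = A8 = 168
G = 0C = 12
B = EB = 235
Red = 168


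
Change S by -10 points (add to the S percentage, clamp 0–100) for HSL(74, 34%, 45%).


Original S = 34%
Adjustment = -10 percentage points
New S = 34 + (-10) = 24
Clamp to [0, 100] → 24
= HSL(74°, 24%, 45%)


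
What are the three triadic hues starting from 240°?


Triadic: equally spaced at 120° intervals
H1 = 240°
H2 = (240 + 120) mod 360 = 0°
H3 = (240 + 240) mod 360 = 120°
Triadic = 240°, 0°, 120°


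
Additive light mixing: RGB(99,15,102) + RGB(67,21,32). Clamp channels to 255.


Additive: each channel = min(255, C₁+C₂)
R: 99+67 = 166 → 166
G: 15+21 = 36 → 36
B: 102+32 = 134 → 134
= RGB(166, 36, 134)


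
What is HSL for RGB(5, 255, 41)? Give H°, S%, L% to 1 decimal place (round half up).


Normalize: R'=5/255≈0.0196, G'=255/255≈1.0000, B'=41/255≈0.1608
Max=255/255, Min=5/255, Δ=Max-Min=250/255
L = (Max+Min)/2 = (255+5)/510 = 260/510 = 0.50980… → L = 51.0%
L > 0.5 → S = Δ/(2-Max-Min) = 250/(510-255-5) = 250/250 = 1 → S = 100.0%
(the 1/255 factors cancel in S and H, so raw channel differences can be used)
Max is G' → H = 60 × ((B-R)/Δ + 2) = 60 × ((41-5)/250 + 2)
  36/250 + 2 = 0.144 + 2 = 2.144
  H = 60 × 2.144 = 128.64° → H = 128.6°
= HSL(128.6°, 100.0%, 51.0%)


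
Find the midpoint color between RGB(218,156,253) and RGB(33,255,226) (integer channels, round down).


Midpoint: each channel = ⌊(C₁+C₂)/2⌋
R: ⌊(218+33)/2⌋ = 125
G: ⌊(156+255)/2⌋ = 205
B: ⌊(253+226)/2⌋ = 239
= RGB(125, 205, 239)


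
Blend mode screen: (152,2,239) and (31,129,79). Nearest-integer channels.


Screen: C = 255 - (255-A)×(255-B)/255, rounded to nearest integer
R: 255 - (255-152)×(255-31)/255 = 255 - 23072/255 ≈ 255 - 90.478 = 164.522 → 165
G: 255 - (255-2)×(255-129)/255 = 255 - 31878/255 ≈ 255 - 125.012 = 129.988 → 130
B: 255 - (255-239)×(255-79)/255 = 255 - 2816/255 ≈ 255 - 11.043 = 243.957 → 244
= RGB(165, 130, 244)


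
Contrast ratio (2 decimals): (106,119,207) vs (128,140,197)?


Linearize each sRGB channel c=v/255: c/12.92 if c ≤ 0.04045 else ((c+0.055)/1.055)^2.4
L = 0.2126×R_lin + 0.7152×G_lin + 0.0722×B_lin
Color 1 (106,119,207):
  R=106: 106/255≈0.4157 > 0.04045 → ((0.4157+0.055)/1.055)^2.4 ≈ 0.14413
  G=119: 119/255≈0.4667 > 0.04045 → ((0.4667+0.055)/1.055)^2.4 ≈ 0.18447
  B=207: 207/255≈0.8118 > 0.04045 → ((0.8118+0.055)/1.055)^2.4 ≈ 0.62396
  L1 = 0.2126×0.14413 + 0.7152×0.18447 + 0.0722×0.62396 ≈ 0.20763
Color 2 (128,140,197):
  R=128: 128/255≈0.5020 > 0.04045 → ((0.5020+0.055)/1.055)^2.4 ≈ 0.21586
  G=140: 140/255≈0.5490 > 0.04045 → ((0.5490+0.055)/1.055)^2.4 ≈ 0.26225
  B=197: 197/255≈0.7725 > 0.04045 → ((0.7725+0.055)/1.055)^2.4 ≈ 0.55834
  L2 = 0.2126×0.21586 + 0.7152×0.26225 + 0.0722×0.55834 ≈ 0.27377
Lighter = 0.27377, Darker = 0.20763
Ratio = (L_lighter + 0.05) / (L_darker + 0.05)
Ratio = (0.27377 + 0.05) / (0.20763 + 0.05) = 0.32377 / 0.25763 ≈ 1.2567
Ratio ≈ 1.26:1


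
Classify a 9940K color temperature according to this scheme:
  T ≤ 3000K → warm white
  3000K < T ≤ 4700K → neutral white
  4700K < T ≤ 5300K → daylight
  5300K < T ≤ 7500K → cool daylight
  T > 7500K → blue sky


Temperature: 9940K
9940K > 7500K → blue sky
Classification: blue sky


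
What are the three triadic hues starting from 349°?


Triadic: equally spaced at 120° intervals
H1 = 349°
H2 = (349 + 120) mod 360 = 109°
H3 = (349 + 240) mod 360 = 229°
Triadic = 349°, 109°, 229°


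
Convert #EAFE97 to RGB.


EA → 234 (R)
FE → 254 (G)
97 → 151 (B)
= RGB(234, 254, 151)


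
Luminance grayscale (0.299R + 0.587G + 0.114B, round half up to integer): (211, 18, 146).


Gray = 0.299×R + 0.587×G + 0.114×B
Gray = 0.299×211 + 0.587×18 + 0.114×146
Gray = 63.089 + 10.566 + 16.644
Gray = 90.299 → round half up → 90
Gray = 90


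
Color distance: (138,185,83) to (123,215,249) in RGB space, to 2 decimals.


d = √[(R₁-R₂)² + (G₁-G₂)² + (B₁-B₂)²]
d = √[(138-123)² + (185-215)² + (83-249)²]
d = √[225 + 900 + 27556]
d = √28681
d ≈ 169.35


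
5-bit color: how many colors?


Colors = 2^bits = 2^5
= 32 colors


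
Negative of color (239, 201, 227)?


Invert: (255-R, 255-G, 255-B)
R: 255-239 = 16
G: 255-201 = 54
B: 255-227 = 28
= RGB(16, 54, 28)


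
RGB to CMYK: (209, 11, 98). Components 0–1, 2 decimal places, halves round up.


R'=209/255≈0.8196, G'=11/255≈0.0431, B'=98/255≈0.3843
K = 1 - max(R',G',B') = 1 - 209/255 = 46/255 = 0.18039… → 0.18
(1-R'-K)/(1-K) simplifies to (max-R)/max with max = 209:
C = (209-209)/209 = 0/209 = 0 → 0.00
M = (209-11)/209 = 198/209 = 0.94736… → 0.95
Y = (209-98)/209 = 111/209 = 0.53110… → 0.53
= CMYK(0.00, 0.95, 0.53, 0.18)


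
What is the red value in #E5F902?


Color: #E5F902
R = E5 = 229
G = F9 = 249
B = 02 = 2
Red = 229


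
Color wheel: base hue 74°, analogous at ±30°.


Base hue: 74°
Left analog: (74 - 30) mod 360 = 44°
Right analog: (74 + 30) mod 360 = 104°
Analogous hues = 44° and 104°


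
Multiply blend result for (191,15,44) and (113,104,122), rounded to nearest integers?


Multiply: C = A×B/255, rounded to nearest integer
R: 191×113/255 = 21583/255 ≈ 84.639 → 85
G: 15×104/255 = 1560/255 ≈ 6.118 → 6
B: 44×122/255 = 5368/255 ≈ 21.051 → 21
= RGB(85, 6, 21)


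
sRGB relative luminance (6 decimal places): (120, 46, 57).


Linearize each channel (sRGB transfer function): c = v/255; c_lin = c/12.92 if c ≤ 0.04045, else ((c+0.055)/1.055)^2.4
  R: 120/255 ≈ 0.470588 > 0.04045 → ((0.470588+0.055)/1.055)^2.4 ≈ 0.187821
  G: 46/255 ≈ 0.180392 > 0.04045 → ((0.180392+0.055)/1.055)^2.4 ≈ 0.027321
  B: 57/255 ≈ 0.223529 > 0.04045 → ((0.223529+0.055)/1.055)^2.4 ≈ 0.040915
R_lin = 0.187821, G_lin = 0.027321, B_lin = 0.040915
L = 0.2126×R + 0.7152×G + 0.0722×B
L = 0.2126×0.187821 + 0.7152×0.027321 + 0.0722×0.040915
L ≈ 0.062425


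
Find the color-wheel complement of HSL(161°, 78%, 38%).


Complement = opposite side of color wheel = hue + 180°
H' = (161 + 180) mod 360 = 341°
S and L unchanged.
= HSL(341°, 78%, 38%)


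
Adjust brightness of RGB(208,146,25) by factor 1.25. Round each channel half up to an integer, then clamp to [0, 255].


Multiply each channel by 1.25, round half up, clamp to [0, 255]
R: 208×1.25 = 260 → clamp → 255
G: 146×1.25 = 182.5 → round → 183
B: 25×1.25 = 31.25 → round → 31
= RGB(255, 183, 31)


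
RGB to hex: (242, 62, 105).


R = 242 → F2 (hex)
G = 62 → 3E (hex)
B = 105 → 69 (hex)
Hex = #F23E69


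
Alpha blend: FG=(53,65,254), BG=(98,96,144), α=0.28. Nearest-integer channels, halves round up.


C = α×F + (1-α)×B, with 1-α = 0.72
R: 0.28×53 + 0.72×98 = 14.84 + 70.56 = 85.40 → 85
G: 0.28×65 + 0.72×96 = 18.20 + 69.12 = 87.32 → 87
B: 0.28×254 + 0.72×144 = 71.12 + 103.68 = 174.80 → 175
= RGB(85, 87, 175)


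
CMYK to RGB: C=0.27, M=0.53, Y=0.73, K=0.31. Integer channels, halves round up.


R = 255 × (1-C) × (1-K) = 255 × 0.73 × 0.69 = 128.4435 → 128
G = 255 × (1-M) × (1-K) = 255 × 0.47 × 0.69 = 82.6965 → 83
B = 255 × (1-Y) × (1-K) = 255 × 0.27 × 0.69 = 47.5065 → 48
= RGB(128, 83, 48)


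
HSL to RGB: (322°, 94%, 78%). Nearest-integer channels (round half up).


H=322°, S=0.94, L=0.78
C = (1-|2L-1|)×S = (1-|0.56|)×0.94 = 0.4136
H' = H/60 = 322/60 ≈ 5.3667; X = C×(1-|H' mod 2 - 1|) ≈ 0.2619
m = L - C/2 = 0.78 - 0.2068 = 0.5732
Sector ⌊H'⌋ = 5 → (R',G',B') = (0.4136, 0.0, ≈0.2619)
RGB = ((R'+m)×255, (G'+m)×255, (B'+m)×255) = (251.634, 146.166, 212.9624)
Round half up → RGB(252, 146, 213)


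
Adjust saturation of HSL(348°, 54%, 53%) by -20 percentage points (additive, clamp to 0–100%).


Original S = 54%
Adjustment = -20 percentage points
New S = 54 + (-20) = 34
Clamp to [0, 100] → 34
= HSL(348°, 34%, 53%)


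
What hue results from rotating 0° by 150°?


New hue = (H + rotation) mod 360
New hue = (0 + 150) mod 360
= 150 mod 360
= 150°


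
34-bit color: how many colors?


Colors = 2^bits = 2^34
= 17,179,869,184 colors


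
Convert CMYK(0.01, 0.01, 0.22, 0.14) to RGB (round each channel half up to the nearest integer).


R = 255 × (1-C) × (1-K) = 255 × 0.99 × 0.86 = 217.107 → 217
G = 255 × (1-M) × (1-K) = 255 × 0.99 × 0.86 = 217.107 → 217
B = 255 × (1-Y) × (1-K) = 255 × 0.78 × 0.86 = 171.054 → 171
= RGB(217, 217, 171)


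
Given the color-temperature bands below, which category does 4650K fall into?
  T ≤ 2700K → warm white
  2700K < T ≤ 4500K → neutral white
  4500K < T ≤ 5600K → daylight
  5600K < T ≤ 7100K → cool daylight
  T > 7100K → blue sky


Temperature: 4650K
4500K < 4650K ≤ 5600K → daylight
Classification: daylight


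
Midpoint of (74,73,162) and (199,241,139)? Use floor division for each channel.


Midpoint: each channel = ⌊(C₁+C₂)/2⌋
R: ⌊(74+199)/2⌋ = 136
G: ⌊(73+241)/2⌋ = 157
B: ⌊(162+139)/2⌋ = 150
= RGB(136, 157, 150)


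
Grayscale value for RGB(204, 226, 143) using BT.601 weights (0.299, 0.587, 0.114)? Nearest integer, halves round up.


Gray = 0.299×R + 0.587×G + 0.114×B
Gray = 0.299×204 + 0.587×226 + 0.114×143
Gray = 60.996 + 132.662 + 16.302
Gray = 209.960 → round half up → 210
Gray = 210


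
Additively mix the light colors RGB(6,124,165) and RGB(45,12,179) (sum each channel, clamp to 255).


Additive: each channel = min(255, C₁+C₂)
R: 6+45 = 51 → 51
G: 124+12 = 136 → 136
B: 165+179 = 344 → 255
= RGB(51, 136, 255)


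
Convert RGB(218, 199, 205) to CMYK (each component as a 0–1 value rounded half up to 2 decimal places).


R'=218/255≈0.8549, G'=199/255≈0.7804, B'=205/255≈0.8039
K = 1 - max(R',G',B') = 1 - 218/255 = 37/255 = 0.14509… → 0.15
(1-R'-K)/(1-K) simplifies to (max-R)/max with max = 218:
C = (218-218)/218 = 0/218 = 0 → 0.00
M = (218-199)/218 = 19/218 = 0.08715… → 0.09
Y = (218-205)/218 = 13/218 = 0.05963… → 0.06
= CMYK(0.00, 0.09, 0.06, 0.15)


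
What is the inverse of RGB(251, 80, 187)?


Invert: (255-R, 255-G, 255-B)
R: 255-251 = 4
G: 255-80 = 175
B: 255-187 = 68
= RGB(4, 175, 68)


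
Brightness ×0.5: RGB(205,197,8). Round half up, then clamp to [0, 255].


Multiply each channel by 0.5, round half up, clamp to [0, 255]
R: 205×0.5 = 102.5 → round → 103
G: 197×0.5 = 98.5 → round → 99
B: 8×0.5 = 4
= RGB(103, 99, 4)


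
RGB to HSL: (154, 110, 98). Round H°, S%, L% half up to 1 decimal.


Normalize: R'=154/255≈0.6039, G'=110/255≈0.4314, B'=98/255≈0.3843
Max=154/255, Min=98/255, Δ=Max-Min=56/255
L = (Max+Min)/2 = (154+98)/510 = 252/510 = 0.49411… → L = 49.4%
L ≤ 0.5 → S = Δ/(Max+Min) = 56/(154+98) = 56/252 = 0.22222… → S = 22.2%
(the 1/255 factors cancel in S and H, so raw channel differences can be used)
Max is R' → H = 60 × (((G-B)/Δ) mod 6) = 60 × (((110-98)/56) mod 6)
  12/56 = 0.2142…
  H = 60 × 0.2142… = 12.857…° → H = 12.9°
= HSL(12.9°, 22.2%, 49.4%)


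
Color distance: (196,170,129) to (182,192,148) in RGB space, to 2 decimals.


d = √[(R₁-R₂)² + (G₁-G₂)² + (B₁-B₂)²]
d = √[(196-182)² + (170-192)² + (129-148)²]
d = √[196 + 484 + 361]
d = √1041
d ≈ 32.26


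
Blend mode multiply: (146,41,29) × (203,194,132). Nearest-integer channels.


Multiply: C = A×B/255, rounded to nearest integer
R: 146×203/255 = 29638/255 ≈ 116.227 → 116
G: 41×194/255 = 7954/255 ≈ 31.192 → 31
B: 29×132/255 = 3828/255 ≈ 15.012 → 15
= RGB(116, 31, 15)


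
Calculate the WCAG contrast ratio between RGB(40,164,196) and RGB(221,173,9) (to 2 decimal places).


Linearize each sRGB channel c=v/255: c/12.92 if c ≤ 0.04045 else ((c+0.055)/1.055)^2.4
L = 0.2126×R_lin + 0.7152×G_lin + 0.0722×B_lin
Color 1 (40,164,196):
  R=40: 40/255≈0.1569 > 0.04045 → ((0.1569+0.055)/1.055)^2.4 ≈ 0.02122
  G=164: 164/255≈0.6431 > 0.04045 → ((0.6431+0.055)/1.055)^2.4 ≈ 0.37124
  B=196: 196/255≈0.7686 > 0.04045 → ((0.7686+0.055)/1.055)^2.4 ≈ 0.55201
  L1 = 0.2126×0.02122 + 0.7152×0.37124 + 0.0722×0.55201 ≈ 0.30988
Color 2 (221,173,9):
  R=221: 221/255≈0.8667 > 0.04045 → ((0.8667+0.055)/1.055)^2.4 ≈ 0.72306
  G=173: 173/255≈0.6784 > 0.04045 → ((0.6784+0.055)/1.055)^2.4 ≈ 0.41789
  B=9: 9/255≈0.0353 ≤ 0.04045 → 0.0353/12.92 ≈ 0.00273
  L2 = 0.2126×0.72306 + 0.7152×0.41789 + 0.0722×0.00273 ≈ 0.45279
Lighter = 0.45279, Darker = 0.30988
Ratio = (L_lighter + 0.05) / (L_darker + 0.05)
Ratio = (0.45279 + 0.05) / (0.30988 + 0.05) = 0.50279 / 0.35988 ≈ 1.3971
Ratio ≈ 1.40:1


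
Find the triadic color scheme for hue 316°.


Triadic: equally spaced at 120° intervals
H1 = 316°
H2 = (316 + 120) mod 360 = 76°
H3 = (316 + 240) mod 360 = 196°
Triadic = 316°, 76°, 196°


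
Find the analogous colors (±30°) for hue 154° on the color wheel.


Base hue: 154°
Left analog: (154 - 30) mod 360 = 124°
Right analog: (154 + 30) mod 360 = 184°
Analogous hues = 124° and 184°


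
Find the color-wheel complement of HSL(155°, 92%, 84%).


Complement = opposite side of color wheel = hue + 180°
H' = (155 + 180) mod 360 = 335°
S and L unchanged.
= HSL(335°, 92%, 84%)


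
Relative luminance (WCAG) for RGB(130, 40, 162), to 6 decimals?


Linearize each channel (sRGB transfer function): c = v/255; c_lin = c/12.92 if c ≤ 0.04045, else ((c+0.055)/1.055)^2.4
  R: 130/255 ≈ 0.509804 > 0.04045 → ((0.509804+0.055)/1.055)^2.4 ≈ 0.223228
  G: 40/255 ≈ 0.156863 > 0.04045 → ((0.156863+0.055)/1.055)^2.4 ≈ 0.021219
  B: 162/255 ≈ 0.635294 > 0.04045 → ((0.635294+0.055)/1.055)^2.4 ≈ 0.361307
R_lin = 0.223228, G_lin = 0.021219, B_lin = 0.361307
L = 0.2126×R + 0.7152×G + 0.0722×B
L = 0.2126×0.223228 + 0.7152×0.021219 + 0.0722×0.361307
L ≈ 0.088720


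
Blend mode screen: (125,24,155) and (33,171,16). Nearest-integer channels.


Screen: C = 255 - (255-A)×(255-B)/255, rounded to nearest integer
R: 255 - (255-125)×(255-33)/255 = 255 - 28860/255 ≈ 255 - 113.176 = 141.824 → 142
G: 255 - (255-24)×(255-171)/255 = 255 - 19404/255 ≈ 255 - 76.094 = 178.906 → 179
B: 255 - (255-155)×(255-16)/255 = 255 - 23900/255 ≈ 255 - 93.725 = 161.275 → 161
= RGB(142, 179, 161)


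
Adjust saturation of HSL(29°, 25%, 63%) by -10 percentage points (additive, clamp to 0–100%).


Original S = 25%
Adjustment = -10 percentage points
New S = 25 + (-10) = 15
Clamp to [0, 100] → 15
= HSL(29°, 15%, 63%)


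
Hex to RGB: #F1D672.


F1 → 241 (R)
D6 → 214 (G)
72 → 114 (B)
= RGB(241, 214, 114)


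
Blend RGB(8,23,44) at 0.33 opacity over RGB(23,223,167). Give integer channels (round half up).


C = α×F + (1-α)×B, with 1-α = 0.67
R: 0.33×8 + 0.67×23 = 2.64 + 15.41 = 18.05 → 18
G: 0.33×23 + 0.67×223 = 7.59 + 149.41 = 157.00 → 157
B: 0.33×44 + 0.67×167 = 14.52 + 111.89 = 126.41 → 126
= RGB(18, 157, 126)


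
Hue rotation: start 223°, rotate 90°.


New hue = (H + rotation) mod 360
New hue = (223 + 90) mod 360
= 313 mod 360
= 313°


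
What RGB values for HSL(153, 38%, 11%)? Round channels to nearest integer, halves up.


H=153°, S=0.38, L=0.11
C = (1-|2L-1|)×S = (1-|-0.78|)×0.38 = 0.0836
H' = H/60 = 153/60 ≈ 2.5500; X = C×(1-|H' mod 2 - 1|) = 0.04598
m = L - C/2 = 0.11 - 0.0418 = 0.0682
Sector ⌊H'⌋ = 2 → (R',G',B') = (0.0, 0.0836, 0.04598)
RGB = ((R'+m)×255, (G'+m)×255, (B'+m)×255) = (17.391, 38.709, 29.1159)
Round half up → RGB(17, 39, 29)


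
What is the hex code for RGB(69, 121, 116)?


R = 69 → 45 (hex)
G = 121 → 79 (hex)
B = 116 → 74 (hex)
Hex = #457974


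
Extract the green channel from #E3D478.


Color: #E3D478
R = E3 = 227
G = D4 = 212
B = 78 = 120
Green = 212


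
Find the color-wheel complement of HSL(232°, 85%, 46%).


Complement = opposite side of color wheel = hue + 180°
H' = (232 + 180) mod 360 = 52°
S and L unchanged.
= HSL(52°, 85%, 46%)


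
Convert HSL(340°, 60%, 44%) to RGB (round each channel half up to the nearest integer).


H=340°, S=0.60, L=0.44
C = (1-|2L-1|)×S = (1-|-0.12|)×0.60 = 0.528
H' = H/60 = 340/60 ≈ 5.6667; X = C×(1-|H' mod 2 - 1|) = 0.176
m = L - C/2 = 0.44 - 0.264 = 0.176
Sector ⌊H'⌋ = 5 → (R',G',B') = (0.528, 0.0, 0.176)
RGB = ((R'+m)×255, (G'+m)×255, (B'+m)×255) = (179.52, 44.88, 89.76)
Round half up → RGB(180, 45, 90)


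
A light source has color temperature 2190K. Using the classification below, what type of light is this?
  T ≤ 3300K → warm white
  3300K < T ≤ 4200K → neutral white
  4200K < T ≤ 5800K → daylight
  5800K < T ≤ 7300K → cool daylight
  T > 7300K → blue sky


Temperature: 2190K
2190K ≤ 3300K → warm white
Classification: warm white


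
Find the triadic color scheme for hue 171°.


Triadic: equally spaced at 120° intervals
H1 = 171°
H2 = (171 + 120) mod 360 = 291°
H3 = (171 + 240) mod 360 = 51°
Triadic = 171°, 291°, 51°


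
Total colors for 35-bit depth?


Colors = 2^bits = 2^35
= 34,359,738,368 colors


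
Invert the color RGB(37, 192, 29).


Invert: (255-R, 255-G, 255-B)
R: 255-37 = 218
G: 255-192 = 63
B: 255-29 = 226
= RGB(218, 63, 226)


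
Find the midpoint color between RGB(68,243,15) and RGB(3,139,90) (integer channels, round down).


Midpoint: each channel = ⌊(C₁+C₂)/2⌋
R: ⌊(68+3)/2⌋ = 35
G: ⌊(243+139)/2⌋ = 191
B: ⌊(15+90)/2⌋ = 52
= RGB(35, 191, 52)


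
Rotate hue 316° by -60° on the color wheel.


New hue = (H + rotation) mod 360
New hue = (316 -60) mod 360
= 256 mod 360
= 256°


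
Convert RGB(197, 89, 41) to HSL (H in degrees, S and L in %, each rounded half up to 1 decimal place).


Normalize: R'=197/255≈0.7725, G'=89/255≈0.3490, B'=41/255≈0.1608
Max=197/255, Min=41/255, Δ=Max-Min=156/255
L = (Max+Min)/2 = (197+41)/510 = 238/510 = 0.46666… → L = 46.7%
L ≤ 0.5 → S = Δ/(Max+Min) = 156/(197+41) = 156/238 = 0.65546… → S = 65.5%
(the 1/255 factors cancel in S and H, so raw channel differences can be used)
Max is R' → H = 60 × (((G-B)/Δ) mod 6) = 60 × (((89-41)/156) mod 6)
  48/156 = 0.3076…
  H = 60 × 0.3076… = 18.461…° → H = 18.5°
= HSL(18.5°, 65.5%, 46.7%)


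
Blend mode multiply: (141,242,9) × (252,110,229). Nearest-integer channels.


Multiply: C = A×B/255, rounded to nearest integer
R: 141×252/255 = 35532/255 ≈ 139.341 → 139
G: 242×110/255 = 26620/255 ≈ 104.392 → 104
B: 9×229/255 = 2061/255 ≈ 8.082 → 8
= RGB(139, 104, 8)


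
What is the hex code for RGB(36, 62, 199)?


R = 36 → 24 (hex)
G = 62 → 3E (hex)
B = 199 → C7 (hex)
Hex = #243EC7


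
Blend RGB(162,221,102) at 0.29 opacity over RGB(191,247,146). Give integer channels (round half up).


C = α×F + (1-α)×B, with 1-α = 0.71
R: 0.29×162 + 0.71×191 = 46.98 + 135.61 = 182.59 → 183
G: 0.29×221 + 0.71×247 = 64.09 + 175.37 = 239.46 → 239
B: 0.29×102 + 0.71×146 = 29.58 + 103.66 = 133.24 → 133
= RGB(183, 239, 133)


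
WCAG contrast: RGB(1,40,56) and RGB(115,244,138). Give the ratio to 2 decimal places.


Linearize each sRGB channel c=v/255: c/12.92 if c ≤ 0.04045 else ((c+0.055)/1.055)^2.4
L = 0.2126×R_lin + 0.7152×G_lin + 0.0722×B_lin
Color 1 (1,40,56):
  R=1: 1/255≈0.0039 ≤ 0.04045 → 0.0039/12.92 ≈ 0.00030
  G=40: 40/255≈0.1569 > 0.04045 → ((0.1569+0.055)/1.055)^2.4 ≈ 0.02122
  B=56: 56/255≈0.2196 > 0.04045 → ((0.2196+0.055)/1.055)^2.4 ≈ 0.03955
  L1 = 0.2126×0.00030 + 0.7152×0.02122 + 0.0722×0.03955 ≈ 0.01810
Color 2 (115,244,138):
  R=115: 115/255≈0.4510 > 0.04045 → ((0.4510+0.055)/1.055)^2.4 ≈ 0.17144
  G=244: 244/255≈0.9569 > 0.04045 → ((0.9569+0.055)/1.055)^2.4 ≈ 0.90466
  B=138: 138/255≈0.5412 > 0.04045 → ((0.5412+0.055)/1.055)^2.4 ≈ 0.25415
  L2 = 0.2126×0.17144 + 0.7152×0.90466 + 0.0722×0.25415 ≈ 0.70181
Lighter = 0.70181, Darker = 0.01810
Ratio = (L_lighter + 0.05) / (L_darker + 0.05)
Ratio = (0.70181 + 0.05) / (0.01810 + 0.05) = 0.75181 / 0.06810 ≈ 11.0405
Ratio ≈ 11.04:1


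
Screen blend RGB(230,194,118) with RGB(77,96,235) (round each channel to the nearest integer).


Screen: C = 255 - (255-A)×(255-B)/255, rounded to nearest integer
R: 255 - (255-230)×(255-77)/255 = 255 - 4450/255 ≈ 255 - 17.451 = 237.549 → 238
G: 255 - (255-194)×(255-96)/255 = 255 - 9699/255 ≈ 255 - 38.035 = 216.965 → 217
B: 255 - (255-118)×(255-235)/255 = 255 - 2740/255 ≈ 255 - 10.745 = 244.255 → 244
= RGB(238, 217, 244)


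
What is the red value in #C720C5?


Color: #C720C5
R = C7 = 199
G = 20 = 32
B = C5 = 197
Red = 199


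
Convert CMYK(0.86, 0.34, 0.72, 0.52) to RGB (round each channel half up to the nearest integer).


R = 255 × (1-C) × (1-K) = 255 × 0.14 × 0.48 = 17.136 → 17
G = 255 × (1-M) × (1-K) = 255 × 0.66 × 0.48 = 80.784 → 81
B = 255 × (1-Y) × (1-K) = 255 × 0.28 × 0.48 = 34.272 → 34
= RGB(17, 81, 34)


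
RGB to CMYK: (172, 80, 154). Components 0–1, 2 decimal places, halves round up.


R'=172/255≈0.6745, G'=80/255≈0.3137, B'=154/255≈0.6039
K = 1 - max(R',G',B') = 1 - 172/255 = 83/255 = 0.32549… → 0.33
(1-R'-K)/(1-K) simplifies to (max-R)/max with max = 172:
C = (172-172)/172 = 0/172 = 0 → 0.00
M = (172-80)/172 = 92/172 = 0.53488… → 0.53
Y = (172-154)/172 = 18/172 = 0.10465… → 0.10
= CMYK(0.00, 0.53, 0.10, 0.33)


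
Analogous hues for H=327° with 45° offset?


Base hue: 327°
Left analog: (327 - 45) mod 360 = 282°
Right analog: (327 + 45) mod 360 = 12°
Analogous hues = 282° and 12°


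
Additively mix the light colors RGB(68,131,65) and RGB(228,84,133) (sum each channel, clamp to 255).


Additive: each channel = min(255, C₁+C₂)
R: 68+228 = 296 → 255
G: 131+84 = 215 → 215
B: 65+133 = 198 → 198
= RGB(255, 215, 198)


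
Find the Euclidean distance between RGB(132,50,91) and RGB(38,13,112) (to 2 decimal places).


d = √[(R₁-R₂)² + (G₁-G₂)² + (B₁-B₂)²]
d = √[(132-38)² + (50-13)² + (91-112)²]
d = √[8836 + 1369 + 441]
d = √10646
d ≈ 103.18


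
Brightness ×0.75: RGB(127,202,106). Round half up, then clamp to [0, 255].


Multiply each channel by 0.75, round half up, clamp to [0, 255]
R: 127×0.75 = 95.25 → round → 95
G: 202×0.75 = 151.5 → round → 152
B: 106×0.75 = 79.5 → round → 80
= RGB(95, 152, 80)


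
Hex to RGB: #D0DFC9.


D0 → 208 (R)
DF → 223 (G)
C9 → 201 (B)
= RGB(208, 223, 201)


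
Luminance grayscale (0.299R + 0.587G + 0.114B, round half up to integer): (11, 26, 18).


Gray = 0.299×R + 0.587×G + 0.114×B
Gray = 0.299×11 + 0.587×26 + 0.114×18
Gray = 3.289 + 15.262 + 2.052
Gray = 20.603 → round half up → 21
Gray = 21


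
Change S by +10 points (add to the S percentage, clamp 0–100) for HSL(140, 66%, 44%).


Original S = 66%
Adjustment = +10 percentage points
New S = 66 + (10) = 76
Clamp to [0, 100] → 76
= HSL(140°, 76%, 44%)


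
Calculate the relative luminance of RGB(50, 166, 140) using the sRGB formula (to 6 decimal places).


Linearize each channel (sRGB transfer function): c = v/255; c_lin = c/12.92 if c ≤ 0.04045, else ((c+0.055)/1.055)^2.4
  R: 50/255 ≈ 0.196078 > 0.04045 → ((0.196078+0.055)/1.055)^2.4 ≈ 0.031896
  G: 166/255 ≈ 0.650980 > 0.04045 → ((0.650980+0.055)/1.055)^2.4 ≈ 0.381326
  B: 140/255 ≈ 0.549020 > 0.04045 → ((0.549020+0.055)/1.055)^2.4 ≈ 0.262251
R_lin = 0.031896, G_lin = 0.381326, B_lin = 0.262251
L = 0.2126×R + 0.7152×G + 0.0722×B
L = 0.2126×0.031896 + 0.7152×0.381326 + 0.0722×0.262251
L ≈ 0.298440


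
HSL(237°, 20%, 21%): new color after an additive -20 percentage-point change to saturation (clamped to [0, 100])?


Original S = 20%
Adjustment = -20 percentage points
New S = 20 + (-20) = 0
Clamp to [0, 100] → 0
= HSL(237°, 0%, 21%)


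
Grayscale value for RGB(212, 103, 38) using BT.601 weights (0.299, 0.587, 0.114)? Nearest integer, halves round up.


Gray = 0.299×R + 0.587×G + 0.114×B
Gray = 0.299×212 + 0.587×103 + 0.114×38
Gray = 63.388 + 60.461 + 4.332
Gray = 128.181 → round half up → 128
Gray = 128


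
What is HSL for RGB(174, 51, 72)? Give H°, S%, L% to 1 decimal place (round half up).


Normalize: R'=174/255≈0.6824, G'=51/255≈0.2000, B'=72/255≈0.2824
Max=174/255, Min=51/255, Δ=Max-Min=123/255
L = (Max+Min)/2 = (174+51)/510 = 225/510 = 0.44117… → L = 44.1%
L ≤ 0.5 → S = Δ/(Max+Min) = 123/(174+51) = 123/225 = 0.54666… → S = 54.7%
(the 1/255 factors cancel in S and H, so raw channel differences can be used)
Max is R' → H = 60 × (((G-B)/Δ) mod 6) = 60 × (((51-72)/123) mod 6)
  (-21)/123 = -0.1707…; negative, so add 6 → 5.8292…
  H = 60 × 5.8292… = 349.756…° → H = 349.8°
= HSL(349.8°, 54.7%, 44.1%)


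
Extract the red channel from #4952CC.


Color: #4952CC
R = 49 = 73
G = 52 = 82
B = CC = 204
Red = 73


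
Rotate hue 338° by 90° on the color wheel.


New hue = (H + rotation) mod 360
New hue = (338 + 90) mod 360
= 428 mod 360
= 68°


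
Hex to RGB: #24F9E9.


24 → 36 (R)
F9 → 249 (G)
E9 → 233 (B)
= RGB(36, 249, 233)


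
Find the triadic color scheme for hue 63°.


Triadic: equally spaced at 120° intervals
H1 = 63°
H2 = (63 + 120) mod 360 = 183°
H3 = (63 + 240) mod 360 = 303°
Triadic = 63°, 183°, 303°


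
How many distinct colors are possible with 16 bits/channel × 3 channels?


Total bits = 16 bits/channel × 3 channels = 48 bits
Distinct colors = 2^48
= 281,474,976,710,656 colors


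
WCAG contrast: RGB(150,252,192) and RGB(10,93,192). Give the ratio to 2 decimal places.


Linearize each sRGB channel c=v/255: c/12.92 if c ≤ 0.04045 else ((c+0.055)/1.055)^2.4
L = 0.2126×R_lin + 0.7152×G_lin + 0.0722×B_lin
Color 1 (150,252,192):
  R=150: 150/255≈0.5882 > 0.04045 → ((0.5882+0.055)/1.055)^2.4 ≈ 0.30499
  G=252: 252/255≈0.9882 > 0.04045 → ((0.9882+0.055)/1.055)^2.4 ≈ 0.97345
  B=192: 192/255≈0.7529 > 0.04045 → ((0.7529+0.055)/1.055)^2.4 ≈ 0.52712
  L1 = 0.2126×0.30499 + 0.7152×0.97345 + 0.0722×0.52712 ≈ 0.79911
Color 2 (10,93,192):
  R=10: 10/255≈0.0392 ≤ 0.04045 → 0.0392/12.92 ≈ 0.00304
  G=93: 93/255≈0.3647 > 0.04045 → ((0.3647+0.055)/1.055)^2.4 ≈ 0.10946
  B=192: 192/255≈0.7529 > 0.04045 → ((0.7529+0.055)/1.055)^2.4 ≈ 0.52712
  L2 = 0.2126×0.00304 + 0.7152×0.10946 + 0.0722×0.52712 ≈ 0.11699
Lighter = 0.79911, Darker = 0.11699
Ratio = (L_lighter + 0.05) / (L_darker + 0.05)
Ratio = (0.79911 + 0.05) / (0.11699 + 0.05) = 0.84911 / 0.16699 ≈ 5.0848
Ratio ≈ 5.08:1


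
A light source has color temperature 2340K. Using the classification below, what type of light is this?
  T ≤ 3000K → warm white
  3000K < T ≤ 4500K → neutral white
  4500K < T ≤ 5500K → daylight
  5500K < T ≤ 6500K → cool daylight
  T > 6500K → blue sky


Temperature: 2340K
2340K ≤ 3000K → warm white
Classification: warm white


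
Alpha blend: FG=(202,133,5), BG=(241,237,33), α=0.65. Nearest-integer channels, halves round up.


C = α×F + (1-α)×B, with 1-α = 0.35
R: 0.65×202 + 0.35×241 = 131.30 + 84.35 = 215.65 → 216
G: 0.65×133 + 0.35×237 = 86.45 + 82.95 = 169.40 → 169
B: 0.65×5 + 0.35×33 = 3.25 + 11.55 = 14.80 → 15
= RGB(216, 169, 15)


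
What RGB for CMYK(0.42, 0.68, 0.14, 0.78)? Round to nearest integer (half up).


R = 255 × (1-C) × (1-K) = 255 × 0.58 × 0.22 = 32.538 → 33
G = 255 × (1-M) × (1-K) = 255 × 0.32 × 0.22 = 17.952 → 18
B = 255 × (1-Y) × (1-K) = 255 × 0.86 × 0.22 = 48.246 → 48
= RGB(33, 18, 48)


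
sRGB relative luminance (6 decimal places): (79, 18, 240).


Linearize each channel (sRGB transfer function): c = v/255; c_lin = c/12.92 if c ≤ 0.04045, else ((c+0.055)/1.055)^2.4
  R: 79/255 ≈ 0.309804 > 0.04045 → ((0.309804+0.055)/1.055)^2.4 ≈ 0.078187
  G: 18/255 ≈ 0.070588 > 0.04045 → ((0.070588+0.055)/1.055)^2.4 ≈ 0.006049
  B: 240/255 ≈ 0.941176 > 0.04045 → ((0.941176+0.055)/1.055)^2.4 ≈ 0.871367
R_lin = 0.078187, G_lin = 0.006049, B_lin = 0.871367
L = 0.2126×R + 0.7152×G + 0.0722×B
L = 0.2126×0.078187 + 0.7152×0.006049 + 0.0722×0.871367
L ≈ 0.083861


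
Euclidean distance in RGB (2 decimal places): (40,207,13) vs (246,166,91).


d = √[(R₁-R₂)² + (G₁-G₂)² + (B₁-B₂)²]
d = √[(40-246)² + (207-166)² + (13-91)²]
d = √[42436 + 1681 + 6084]
d = √50201
d ≈ 224.06


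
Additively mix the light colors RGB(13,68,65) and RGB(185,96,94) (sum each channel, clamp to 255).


Additive: each channel = min(255, C₁+C₂)
R: 13+185 = 198 → 198
G: 68+96 = 164 → 164
B: 65+94 = 159 → 159
= RGB(198, 164, 159)


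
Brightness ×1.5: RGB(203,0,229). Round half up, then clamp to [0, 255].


Multiply each channel by 1.5, round half up, clamp to [0, 255]
R: 203×1.5 = 304.5 → round → 305 → clamp → 255
G: 0×1.5 = 0
B: 229×1.5 = 343.5 → round → 344 → clamp → 255
= RGB(255, 0, 255)


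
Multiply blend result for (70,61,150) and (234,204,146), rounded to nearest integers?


Multiply: C = A×B/255, rounded to nearest integer
R: 70×234/255 = 16380/255 ≈ 64.235 → 64
G: 61×204/255 = 12444/255 ≈ 48.800 → 49
B: 150×146/255 = 21900/255 ≈ 85.882 → 86
= RGB(64, 49, 86)


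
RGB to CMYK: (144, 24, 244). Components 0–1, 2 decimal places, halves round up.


R'=144/255≈0.5647, G'=24/255≈0.0941, B'=244/255≈0.9569
K = 1 - max(R',G',B') = 1 - 244/255 = 11/255 = 0.04313… → 0.04
(1-R'-K)/(1-K) simplifies to (max-R)/max with max = 244:
C = (244-144)/244 = 100/244 = 0.40983… → 0.41
M = (244-24)/244 = 220/244 = 0.90163… → 0.90
Y = (244-244)/244 = 0/244 = 0 → 0.00
= CMYK(0.41, 0.90, 0.00, 0.04)


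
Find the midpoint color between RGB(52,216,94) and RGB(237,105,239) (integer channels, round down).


Midpoint: each channel = ⌊(C₁+C₂)/2⌋
R: ⌊(52+237)/2⌋ = 144
G: ⌊(216+105)/2⌋ = 160
B: ⌊(94+239)/2⌋ = 166
= RGB(144, 160, 166)


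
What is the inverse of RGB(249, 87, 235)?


Invert: (255-R, 255-G, 255-B)
R: 255-249 = 6
G: 255-87 = 168
B: 255-235 = 20
= RGB(6, 168, 20)


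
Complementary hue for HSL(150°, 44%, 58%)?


Complement = opposite side of color wheel = hue + 180°
H' = (150 + 180) mod 360 = 330°
S and L unchanged.
= HSL(330°, 44%, 58%)


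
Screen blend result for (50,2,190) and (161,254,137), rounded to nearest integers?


Screen: C = 255 - (255-A)×(255-B)/255, rounded to nearest integer
R: 255 - (255-50)×(255-161)/255 = 255 - 19270/255 ≈ 255 - 75.569 = 179.431 → 179
G: 255 - (255-2)×(255-254)/255 = 255 - 253/255 ≈ 255 - 0.992 = 254.008 → 254
B: 255 - (255-190)×(255-137)/255 = 255 - 7670/255 ≈ 255 - 30.078 = 224.922 → 225
= RGB(179, 254, 225)


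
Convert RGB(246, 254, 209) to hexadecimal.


R = 246 → F6 (hex)
G = 254 → FE (hex)
B = 209 → D1 (hex)
Hex = #F6FED1


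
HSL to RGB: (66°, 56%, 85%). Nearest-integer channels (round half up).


H=66°, S=0.56, L=0.85
C = (1-|2L-1|)×S = (1-|0.70|)×0.56 = 0.168
H' = H/60 = 66/60 ≈ 1.1000; X = C×(1-|H' mod 2 - 1|) = 0.1512
m = L - C/2 = 0.85 - 0.084 = 0.766
Sector ⌊H'⌋ = 1 → (R',G',B') = (0.1512, 0.168, 0.0)
RGB = ((R'+m)×255, (G'+m)×255, (B'+m)×255) = (233.886, 238.17, 195.33)
Round half up → RGB(234, 238, 195)


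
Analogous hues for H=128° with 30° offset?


Base hue: 128°
Left analog: (128 - 30) mod 360 = 98°
Right analog: (128 + 30) mod 360 = 158°
Analogous hues = 98° and 158°


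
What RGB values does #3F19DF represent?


3F → 63 (R)
19 → 25 (G)
DF → 223 (B)
= RGB(63, 25, 223)


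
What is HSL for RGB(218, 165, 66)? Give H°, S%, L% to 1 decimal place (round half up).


Normalize: R'=218/255≈0.8549, G'=165/255≈0.6471, B'=66/255≈0.2588
Max=218/255, Min=66/255, Δ=Max-Min=152/255
L = (Max+Min)/2 = (218+66)/510 = 284/510 = 0.55686… → L = 55.7%
L > 0.5 → S = Δ/(2-Max-Min) = 152/(510-218-66) = 152/226 = 0.67256… → S = 67.3%
(the 1/255 factors cancel in S and H, so raw channel differences can be used)
Max is R' → H = 60 × (((G-B)/Δ) mod 6) = 60 × (((165-66)/152) mod 6)
  99/152 = 0.6513…
  H = 60 × 0.6513… = 39.078…° → H = 39.1°
= HSL(39.1°, 67.3%, 55.7%)


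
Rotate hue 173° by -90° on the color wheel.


New hue = (H + rotation) mod 360
New hue = (173 -90) mod 360
= 83 mod 360
= 83°


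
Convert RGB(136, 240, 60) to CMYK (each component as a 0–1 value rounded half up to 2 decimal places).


R'=136/255≈0.5333, G'=240/255≈0.9412, B'=60/255≈0.2353
K = 1 - max(R',G',B') = 1 - 240/255 = 15/255 = 0.05882… → 0.06
(1-R'-K)/(1-K) simplifies to (max-R)/max with max = 240:
C = (240-136)/240 = 104/240 = 0.43333… → 0.43
M = (240-240)/240 = 0/240 = 0 → 0.00
Y = (240-60)/240 = 180/240 = 0.75 → 0.75
= CMYK(0.43, 0.00, 0.75, 0.06)


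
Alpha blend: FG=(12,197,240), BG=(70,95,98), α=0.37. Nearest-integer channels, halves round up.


C = α×F + (1-α)×B, with 1-α = 0.63
R: 0.37×12 + 0.63×70 = 4.44 + 44.10 = 48.54 → 49
G: 0.37×197 + 0.63×95 = 72.89 + 59.85 = 132.74 → 133
B: 0.37×240 + 0.63×98 = 88.80 + 61.74 = 150.54 → 151
= RGB(49, 133, 151)


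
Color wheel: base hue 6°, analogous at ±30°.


Base hue: 6°
Left analog: (6 - 30) mod 360 = 336°
Right analog: (6 + 30) mod 360 = 36°
Analogous hues = 336° and 36°


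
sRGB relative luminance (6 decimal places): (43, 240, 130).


Linearize each channel (sRGB transfer function): c = v/255; c_lin = c/12.92 if c ≤ 0.04045, else ((c+0.055)/1.055)^2.4
  R: 43/255 ≈ 0.168627 > 0.04045 → ((0.168627+0.055)/1.055)^2.4 ≈ 0.024158
  G: 240/255 ≈ 0.941176 > 0.04045 → ((0.941176+0.055)/1.055)^2.4 ≈ 0.871367
  B: 130/255 ≈ 0.509804 > 0.04045 → ((0.509804+0.055)/1.055)^2.4 ≈ 0.223228
R_lin = 0.024158, G_lin = 0.871367, B_lin = 0.223228
L = 0.2126×R + 0.7152×G + 0.0722×B
L = 0.2126×0.024158 + 0.7152×0.871367 + 0.0722×0.223228
L ≈ 0.644455


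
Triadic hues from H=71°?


Triadic: equally spaced at 120° intervals
H1 = 71°
H2 = (71 + 120) mod 360 = 191°
H3 = (71 + 240) mod 360 = 311°
Triadic = 71°, 191°, 311°


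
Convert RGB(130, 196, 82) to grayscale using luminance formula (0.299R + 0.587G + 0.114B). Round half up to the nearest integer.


Gray = 0.299×R + 0.587×G + 0.114×B
Gray = 0.299×130 + 0.587×196 + 0.114×82
Gray = 38.870 + 115.052 + 9.348
Gray = 163.270 → round half up → 163
Gray = 163


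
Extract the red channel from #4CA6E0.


Color: #4CA6E0
R = 4C = 76
G = A6 = 166
B = E0 = 224
Red = 76


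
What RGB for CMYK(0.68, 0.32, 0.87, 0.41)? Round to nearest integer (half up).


R = 255 × (1-C) × (1-K) = 255 × 0.32 × 0.59 = 48.144 → 48
G = 255 × (1-M) × (1-K) = 255 × 0.68 × 0.59 = 102.306 → 102
B = 255 × (1-Y) × (1-K) = 255 × 0.13 × 0.59 = 19.5585 → 20
= RGB(48, 102, 20)


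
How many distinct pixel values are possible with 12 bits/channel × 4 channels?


Total bits = 12 bits/channel × 4 channels = 48 bits
Distinct pixel values = 2^48
= 281,474,976,710,656 pixel values


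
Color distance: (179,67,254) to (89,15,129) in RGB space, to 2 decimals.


d = √[(R₁-R₂)² + (G₁-G₂)² + (B₁-B₂)²]
d = √[(179-89)² + (67-15)² + (254-129)²]
d = √[8100 + 2704 + 15625]
d = √26429
d ≈ 162.57


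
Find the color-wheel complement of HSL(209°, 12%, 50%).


Complement = opposite side of color wheel = hue + 180°
H' = (209 + 180) mod 360 = 29°
S and L unchanged.
= HSL(29°, 12%, 50%)


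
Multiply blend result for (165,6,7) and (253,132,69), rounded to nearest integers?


Multiply: C = A×B/255, rounded to nearest integer
R: 165×253/255 = 41745/255 ≈ 163.706 → 164
G: 6×132/255 = 792/255 ≈ 3.106 → 3
B: 7×69/255 = 483/255 ≈ 1.894 → 2
= RGB(164, 3, 2)


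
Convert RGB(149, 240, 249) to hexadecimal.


R = 149 → 95 (hex)
G = 240 → F0 (hex)
B = 249 → F9 (hex)
Hex = #95F0F9


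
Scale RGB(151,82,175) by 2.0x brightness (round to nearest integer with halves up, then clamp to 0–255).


Multiply each channel by 2.0, round half up, clamp to [0, 255]
R: 151×2.0 = 302 → clamp → 255
G: 82×2.0 = 164
B: 175×2.0 = 350 → clamp → 255
= RGB(255, 164, 255)


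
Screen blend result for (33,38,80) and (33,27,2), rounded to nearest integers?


Screen: C = 255 - (255-A)×(255-B)/255, rounded to nearest integer
R: 255 - (255-33)×(255-33)/255 = 255 - 49284/255 ≈ 255 - 193.271 = 61.729 → 62
G: 255 - (255-38)×(255-27)/255 = 255 - 49476/255 ≈ 255 - 194.024 = 60.976 → 61
B: 255 - (255-80)×(255-2)/255 = 255 - 44275/255 ≈ 255 - 173.627 = 81.373 → 81
= RGB(62, 61, 81)


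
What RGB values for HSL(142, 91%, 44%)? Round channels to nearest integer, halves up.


H=142°, S=0.91, L=0.44
C = (1-|2L-1|)×S = (1-|-0.12|)×0.91 = 0.8008
H' = H/60 = 142/60 ≈ 2.3667; X = C×(1-|H' mod 2 - 1|) ≈ 0.2936
m = L - C/2 = 0.44 - 0.4004 = 0.0396
Sector ⌊H'⌋ = 2 → (R',G',B') = (0.0, 0.8008, ≈0.2936)
RGB = ((R'+m)×255, (G'+m)×255, (B'+m)×255) = (10.098, 214.302, 84.9728)
Round half up → RGB(10, 214, 85)


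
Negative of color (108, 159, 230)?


Invert: (255-R, 255-G, 255-B)
R: 255-108 = 147
G: 255-159 = 96
B: 255-230 = 25
= RGB(147, 96, 25)


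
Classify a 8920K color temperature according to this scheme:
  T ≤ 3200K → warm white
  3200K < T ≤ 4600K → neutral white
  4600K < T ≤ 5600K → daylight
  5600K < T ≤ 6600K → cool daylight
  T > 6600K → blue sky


Temperature: 8920K
8920K > 6600K → blue sky
Classification: blue sky


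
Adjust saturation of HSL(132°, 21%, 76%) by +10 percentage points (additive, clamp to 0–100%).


Original S = 21%
Adjustment = +10 percentage points
New S = 21 + (10) = 31
Clamp to [0, 100] → 31
= HSL(132°, 31%, 76%)


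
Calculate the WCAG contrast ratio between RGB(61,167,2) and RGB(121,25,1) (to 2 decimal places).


Linearize each sRGB channel c=v/255: c/12.92 if c ≤ 0.04045 else ((c+0.055)/1.055)^2.4
L = 0.2126×R_lin + 0.7152×G_lin + 0.0722×B_lin
Color 1 (61,167,2):
  R=61: 61/255≈0.2392 > 0.04045 → ((0.2392+0.055)/1.055)^2.4 ≈ 0.04667
  G=167: 167/255≈0.6549 > 0.04045 → ((0.6549+0.055)/1.055)^2.4 ≈ 0.38643
  B=2: 2/255≈0.0078 ≤ 0.04045 → 0.0078/12.92 ≈ 0.00061
  L1 = 0.2126×0.04667 + 0.7152×0.38643 + 0.0722×0.00061 ≈ 0.28634
Color 2 (121,25,1):
  R=121: 121/255≈0.4745 > 0.04045 → ((0.4745+0.055)/1.055)^2.4 ≈ 0.19120
  G=25: 25/255≈0.0980 > 0.04045 → ((0.0980+0.055)/1.055)^2.4 ≈ 0.00972
  B=1: 1/255≈0.0039 ≤ 0.04045 → 0.0039/12.92 ≈ 0.00030
  L2 = 0.2126×0.19120 + 0.7152×0.00972 + 0.0722×0.00030 ≈ 0.04762
Lighter = 0.28634, Darker = 0.04762
Ratio = (L_lighter + 0.05) / (L_darker + 0.05)
Ratio = (0.28634 + 0.05) / (0.04762 + 0.05) = 0.33634 / 0.09762 ≈ 3.4453
Ratio ≈ 3.45:1
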